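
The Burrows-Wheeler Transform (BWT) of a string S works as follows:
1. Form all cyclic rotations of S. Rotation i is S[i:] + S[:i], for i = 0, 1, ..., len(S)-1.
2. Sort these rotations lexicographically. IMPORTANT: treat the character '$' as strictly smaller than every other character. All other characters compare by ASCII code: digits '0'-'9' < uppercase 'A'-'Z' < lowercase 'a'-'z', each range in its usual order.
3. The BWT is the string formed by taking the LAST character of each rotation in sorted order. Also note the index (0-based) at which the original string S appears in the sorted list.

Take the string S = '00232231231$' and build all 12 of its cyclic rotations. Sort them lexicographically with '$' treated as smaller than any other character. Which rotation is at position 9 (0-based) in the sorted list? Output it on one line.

All 12 rotations (rotation i = S[i:]+S[:i]):
  rot[0] = 00232231231$
  rot[1] = 0232231231$0
  rot[2] = 232231231$00
  rot[3] = 32231231$002
  rot[4] = 2231231$0023
  rot[5] = 231231$00232
  rot[6] = 31231$002322
  rot[7] = 1231$0023223
  rot[8] = 231$00232231
  rot[9] = 31$002322312
  rot[10] = 1$0023223123
  rot[11] = $00232231231
Sorted (with $ < everything):
  sorted[0] = $00232231231
  sorted[1] = 00232231231$
  sorted[2] = 0232231231$0
  sorted[3] = 1$0023223123
  sorted[4] = 1231$0023223
  sorted[5] = 2231231$0023
  sorted[6] = 231$00232231
  sorted[7] = 231231$00232
  sorted[8] = 232231231$00
  sorted[9] = 31$002322312
  sorted[10] = 31231$002322
  sorted[11] = 32231231$002
sorted[9] = 31$002322312

Answer: 31$002322312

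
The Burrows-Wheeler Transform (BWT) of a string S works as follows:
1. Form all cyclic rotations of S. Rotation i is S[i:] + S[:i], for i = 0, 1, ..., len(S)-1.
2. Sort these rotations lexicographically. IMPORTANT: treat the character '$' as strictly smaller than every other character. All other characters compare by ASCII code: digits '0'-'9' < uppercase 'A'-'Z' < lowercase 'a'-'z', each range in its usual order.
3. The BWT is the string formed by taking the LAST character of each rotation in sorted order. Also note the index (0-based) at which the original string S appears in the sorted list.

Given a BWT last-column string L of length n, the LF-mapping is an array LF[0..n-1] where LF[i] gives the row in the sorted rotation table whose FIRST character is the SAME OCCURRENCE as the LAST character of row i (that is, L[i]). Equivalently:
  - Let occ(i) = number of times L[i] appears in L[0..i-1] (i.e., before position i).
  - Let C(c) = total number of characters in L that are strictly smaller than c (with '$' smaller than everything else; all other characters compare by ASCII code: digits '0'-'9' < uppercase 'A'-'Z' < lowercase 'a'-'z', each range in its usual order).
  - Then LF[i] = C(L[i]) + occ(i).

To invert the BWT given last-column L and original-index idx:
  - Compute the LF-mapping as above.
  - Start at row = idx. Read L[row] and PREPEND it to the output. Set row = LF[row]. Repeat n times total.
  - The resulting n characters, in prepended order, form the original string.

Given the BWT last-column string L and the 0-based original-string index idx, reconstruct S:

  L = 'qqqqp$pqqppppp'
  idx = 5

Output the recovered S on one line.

LF mapping: 8 9 10 11 1 0 2 12 13 3 4 5 6 7
Walk LF starting at row 5, prepending L[row]:
  step 1: row=5, L[5]='$', prepend. Next row=LF[5]=0
  step 2: row=0, L[0]='q', prepend. Next row=LF[0]=8
  step 3: row=8, L[8]='q', prepend. Next row=LF[8]=13
  step 4: row=13, L[13]='p', prepend. Next row=LF[13]=7
  step 5: row=7, L[7]='q', prepend. Next row=LF[7]=12
  step 6: row=12, L[12]='p', prepend. Next row=LF[12]=6
  step 7: row=6, L[6]='p', prepend. Next row=LF[6]=2
  step 8: row=2, L[2]='q', prepend. Next row=LF[2]=10
  step 9: row=10, L[10]='p', prepend. Next row=LF[10]=4
  step 10: row=4, L[4]='p', prepend. Next row=LF[4]=1
  step 11: row=1, L[1]='q', prepend. Next row=LF[1]=9
  step 12: row=9, L[9]='p', prepend. Next row=LF[9]=3
  step 13: row=3, L[3]='q', prepend. Next row=LF[3]=11
  step 14: row=11, L[11]='p', prepend. Next row=LF[11]=5
Reversed output: pqpqppqppqpqq$

Answer: pqpqppqppqpqq$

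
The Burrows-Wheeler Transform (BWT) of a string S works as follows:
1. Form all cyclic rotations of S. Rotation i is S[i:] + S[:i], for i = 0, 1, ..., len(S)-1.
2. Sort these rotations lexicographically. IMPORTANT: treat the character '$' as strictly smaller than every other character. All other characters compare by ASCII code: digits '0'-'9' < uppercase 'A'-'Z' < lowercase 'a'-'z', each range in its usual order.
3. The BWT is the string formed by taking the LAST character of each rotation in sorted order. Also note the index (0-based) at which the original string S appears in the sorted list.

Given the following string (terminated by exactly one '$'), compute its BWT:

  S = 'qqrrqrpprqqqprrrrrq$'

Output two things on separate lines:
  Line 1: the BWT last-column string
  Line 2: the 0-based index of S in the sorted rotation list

All 20 rotations (rotation i = S[i:]+S[:i]):
  rot[0] = qqrrqrpprqqqprrrrrq$
  rot[1] = qrrqrpprqqqprrrrrq$q
  rot[2] = rrqrpprqqqprrrrrq$qq
  rot[3] = rqrpprqqqprrrrrq$qqr
  rot[4] = qrpprqqqprrrrrq$qqrr
  rot[5] = rpprqqqprrrrrq$qqrrq
  rot[6] = pprqqqprrrrrq$qqrrqr
  rot[7] = prqqqprrrrrq$qqrrqrp
  rot[8] = rqqqprrrrrq$qqrrqrpp
  rot[9] = qqqprrrrrq$qqrrqrppr
  rot[10] = qqprrrrrq$qqrrqrpprq
  rot[11] = qprrrrrq$qqrrqrpprqq
  rot[12] = prrrrrq$qqrrqrpprqqq
  rot[13] = rrrrrq$qqrrqrpprqqqp
  rot[14] = rrrrq$qqrrqrpprqqqpr
  rot[15] = rrrq$qqrrqrpprqqqprr
  rot[16] = rrq$qqrrqrpprqqqprrr
  rot[17] = rq$qqrrqrpprqqqprrrr
  rot[18] = q$qqrrqrpprqqqprrrrr
  rot[19] = $qqrrqrpprqqqprrrrrq
Sorted (with $ < everything):
  sorted[0] = $qqrrqrpprqqqprrrrrq  (last char: 'q')
  sorted[1] = pprqqqprrrrrq$qqrrqr  (last char: 'r')
  sorted[2] = prqqqprrrrrq$qqrrqrp  (last char: 'p')
  sorted[3] = prrrrrq$qqrrqrpprqqq  (last char: 'q')
  sorted[4] = q$qqrrqrpprqqqprrrrr  (last char: 'r')
  sorted[5] = qprrrrrq$qqrrqrpprqq  (last char: 'q')
  sorted[6] = qqprrrrrq$qqrrqrpprq  (last char: 'q')
  sorted[7] = qqqprrrrrq$qqrrqrppr  (last char: 'r')
  sorted[8] = qqrrqrpprqqqprrrrrq$  (last char: '$')
  sorted[9] = qrpprqqqprrrrrq$qqrr  (last char: 'r')
  sorted[10] = qrrqrpprqqqprrrrrq$q  (last char: 'q')
  sorted[11] = rpprqqqprrrrrq$qqrrq  (last char: 'q')
  sorted[12] = rq$qqrrqrpprqqqprrrr  (last char: 'r')
  sorted[13] = rqqqprrrrrq$qqrrqrpp  (last char: 'p')
  sorted[14] = rqrpprqqqprrrrrq$qqr  (last char: 'r')
  sorted[15] = rrq$qqrrqrpprqqqprrr  (last char: 'r')
  sorted[16] = rrqrpprqqqprrrrrq$qq  (last char: 'q')
  sorted[17] = rrrq$qqrrqrpprqqqprr  (last char: 'r')
  sorted[18] = rrrrq$qqrrqrpprqqqpr  (last char: 'r')
  sorted[19] = rrrrrq$qqrrqrpprqqqp  (last char: 'p')
Last column: qrpqrqqr$rqqrprrqrrp
Original string S is at sorted index 8

Answer: qrpqrqqr$rqqrprrqrrp
8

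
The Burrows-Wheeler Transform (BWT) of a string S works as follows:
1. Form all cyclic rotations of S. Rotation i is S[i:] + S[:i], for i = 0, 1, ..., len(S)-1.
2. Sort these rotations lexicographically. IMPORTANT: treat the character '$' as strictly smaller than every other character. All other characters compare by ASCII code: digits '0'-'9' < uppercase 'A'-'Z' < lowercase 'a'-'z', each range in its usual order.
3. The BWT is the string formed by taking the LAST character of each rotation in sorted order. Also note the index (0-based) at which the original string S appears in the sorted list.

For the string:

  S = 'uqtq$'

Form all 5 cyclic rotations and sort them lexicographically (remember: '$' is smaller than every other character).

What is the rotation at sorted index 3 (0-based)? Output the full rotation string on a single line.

Answer: tq$uq

Derivation:
All 5 rotations (rotation i = S[i:]+S[:i]):
  rot[0] = uqtq$
  rot[1] = qtq$u
  rot[2] = tq$uq
  rot[3] = q$uqt
  rot[4] = $uqtq
Sorted (with $ < everything):
  sorted[0] = $uqtq
  sorted[1] = q$uqt
  sorted[2] = qtq$u
  sorted[3] = tq$uq
  sorted[4] = uqtq$
sorted[3] = tq$uq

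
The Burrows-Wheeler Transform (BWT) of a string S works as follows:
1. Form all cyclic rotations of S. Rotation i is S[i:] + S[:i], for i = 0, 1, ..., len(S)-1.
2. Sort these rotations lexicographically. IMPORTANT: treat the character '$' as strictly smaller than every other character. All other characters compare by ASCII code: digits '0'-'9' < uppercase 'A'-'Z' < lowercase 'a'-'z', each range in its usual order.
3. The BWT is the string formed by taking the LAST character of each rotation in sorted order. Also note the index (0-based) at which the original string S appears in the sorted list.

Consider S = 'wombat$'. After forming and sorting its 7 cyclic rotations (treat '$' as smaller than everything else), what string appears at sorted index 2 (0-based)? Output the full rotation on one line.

Answer: bat$wom

Derivation:
All 7 rotations (rotation i = S[i:]+S[:i]):
  rot[0] = wombat$
  rot[1] = ombat$w
  rot[2] = mbat$wo
  rot[3] = bat$wom
  rot[4] = at$womb
  rot[5] = t$womba
  rot[6] = $wombat
Sorted (with $ < everything):
  sorted[0] = $wombat
  sorted[1] = at$womb
  sorted[2] = bat$wom
  sorted[3] = mbat$wo
  sorted[4] = ombat$w
  sorted[5] = t$womba
  sorted[6] = wombat$
sorted[2] = bat$wom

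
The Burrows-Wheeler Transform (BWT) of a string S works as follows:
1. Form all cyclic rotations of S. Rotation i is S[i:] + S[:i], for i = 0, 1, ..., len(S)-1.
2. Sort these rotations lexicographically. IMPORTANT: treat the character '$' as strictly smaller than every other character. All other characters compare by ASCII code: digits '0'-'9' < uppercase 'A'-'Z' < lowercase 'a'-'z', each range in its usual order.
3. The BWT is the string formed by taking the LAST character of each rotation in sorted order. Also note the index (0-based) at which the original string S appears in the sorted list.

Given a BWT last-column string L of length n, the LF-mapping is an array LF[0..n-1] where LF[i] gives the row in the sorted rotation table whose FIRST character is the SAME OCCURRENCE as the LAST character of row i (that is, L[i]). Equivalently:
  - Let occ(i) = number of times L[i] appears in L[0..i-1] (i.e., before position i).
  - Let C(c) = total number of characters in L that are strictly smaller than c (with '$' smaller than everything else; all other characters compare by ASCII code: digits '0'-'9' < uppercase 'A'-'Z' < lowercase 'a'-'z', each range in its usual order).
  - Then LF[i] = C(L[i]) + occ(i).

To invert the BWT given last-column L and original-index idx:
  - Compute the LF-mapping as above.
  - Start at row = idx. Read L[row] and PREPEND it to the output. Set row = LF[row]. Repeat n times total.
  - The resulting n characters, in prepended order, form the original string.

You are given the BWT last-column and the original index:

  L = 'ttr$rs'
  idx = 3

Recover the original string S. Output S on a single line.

Answer: strrt$

Derivation:
LF mapping: 4 5 1 0 2 3
Walk LF starting at row 3, prepending L[row]:
  step 1: row=3, L[3]='$', prepend. Next row=LF[3]=0
  step 2: row=0, L[0]='t', prepend. Next row=LF[0]=4
  step 3: row=4, L[4]='r', prepend. Next row=LF[4]=2
  step 4: row=2, L[2]='r', prepend. Next row=LF[2]=1
  step 5: row=1, L[1]='t', prepend. Next row=LF[1]=5
  step 6: row=5, L[5]='s', prepend. Next row=LF[5]=3
Reversed output: strrt$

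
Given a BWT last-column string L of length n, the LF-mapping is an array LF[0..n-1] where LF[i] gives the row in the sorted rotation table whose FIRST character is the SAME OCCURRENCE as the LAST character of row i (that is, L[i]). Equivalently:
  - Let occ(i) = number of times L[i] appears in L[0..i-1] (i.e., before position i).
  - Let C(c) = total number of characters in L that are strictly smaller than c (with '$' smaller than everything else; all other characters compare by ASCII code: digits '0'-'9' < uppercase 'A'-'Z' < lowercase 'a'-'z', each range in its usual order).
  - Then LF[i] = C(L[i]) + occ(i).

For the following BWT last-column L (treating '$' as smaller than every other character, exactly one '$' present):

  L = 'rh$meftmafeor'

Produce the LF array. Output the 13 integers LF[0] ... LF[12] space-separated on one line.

Answer: 10 6 0 7 2 4 12 8 1 5 3 9 11

Derivation:
Char counts: '$':1, 'a':1, 'e':2, 'f':2, 'h':1, 'm':2, 'o':1, 'r':2, 't':1
C (first-col start): C('$')=0, C('a')=1, C('e')=2, C('f')=4, C('h')=6, C('m')=7, C('o')=9, C('r')=10, C('t')=12
L[0]='r': occ=0, LF[0]=C('r')+0=10+0=10
L[1]='h': occ=0, LF[1]=C('h')+0=6+0=6
L[2]='$': occ=0, LF[2]=C('$')+0=0+0=0
L[3]='m': occ=0, LF[3]=C('m')+0=7+0=7
L[4]='e': occ=0, LF[4]=C('e')+0=2+0=2
L[5]='f': occ=0, LF[5]=C('f')+0=4+0=4
L[6]='t': occ=0, LF[6]=C('t')+0=12+0=12
L[7]='m': occ=1, LF[7]=C('m')+1=7+1=8
L[8]='a': occ=0, LF[8]=C('a')+0=1+0=1
L[9]='f': occ=1, LF[9]=C('f')+1=4+1=5
L[10]='e': occ=1, LF[10]=C('e')+1=2+1=3
L[11]='o': occ=0, LF[11]=C('o')+0=9+0=9
L[12]='r': occ=1, LF[12]=C('r')+1=10+1=11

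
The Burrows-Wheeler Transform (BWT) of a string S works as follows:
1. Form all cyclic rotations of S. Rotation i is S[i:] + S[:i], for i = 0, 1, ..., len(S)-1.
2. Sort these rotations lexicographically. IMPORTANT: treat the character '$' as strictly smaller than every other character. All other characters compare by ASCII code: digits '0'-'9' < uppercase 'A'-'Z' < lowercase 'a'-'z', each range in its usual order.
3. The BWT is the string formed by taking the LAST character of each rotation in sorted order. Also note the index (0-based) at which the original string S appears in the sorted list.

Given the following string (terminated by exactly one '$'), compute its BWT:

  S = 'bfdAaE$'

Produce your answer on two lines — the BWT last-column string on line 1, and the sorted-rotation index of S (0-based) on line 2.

Answer: EdaA$fb
4

Derivation:
All 7 rotations (rotation i = S[i:]+S[:i]):
  rot[0] = bfdAaE$
  rot[1] = fdAaE$b
  rot[2] = dAaE$bf
  rot[3] = AaE$bfd
  rot[4] = aE$bfdA
  rot[5] = E$bfdAa
  rot[6] = $bfdAaE
Sorted (with $ < everything):
  sorted[0] = $bfdAaE  (last char: 'E')
  sorted[1] = AaE$bfd  (last char: 'd')
  sorted[2] = E$bfdAa  (last char: 'a')
  sorted[3] = aE$bfdA  (last char: 'A')
  sorted[4] = bfdAaE$  (last char: '$')
  sorted[5] = dAaE$bf  (last char: 'f')
  sorted[6] = fdAaE$b  (last char: 'b')
Last column: EdaA$fb
Original string S is at sorted index 4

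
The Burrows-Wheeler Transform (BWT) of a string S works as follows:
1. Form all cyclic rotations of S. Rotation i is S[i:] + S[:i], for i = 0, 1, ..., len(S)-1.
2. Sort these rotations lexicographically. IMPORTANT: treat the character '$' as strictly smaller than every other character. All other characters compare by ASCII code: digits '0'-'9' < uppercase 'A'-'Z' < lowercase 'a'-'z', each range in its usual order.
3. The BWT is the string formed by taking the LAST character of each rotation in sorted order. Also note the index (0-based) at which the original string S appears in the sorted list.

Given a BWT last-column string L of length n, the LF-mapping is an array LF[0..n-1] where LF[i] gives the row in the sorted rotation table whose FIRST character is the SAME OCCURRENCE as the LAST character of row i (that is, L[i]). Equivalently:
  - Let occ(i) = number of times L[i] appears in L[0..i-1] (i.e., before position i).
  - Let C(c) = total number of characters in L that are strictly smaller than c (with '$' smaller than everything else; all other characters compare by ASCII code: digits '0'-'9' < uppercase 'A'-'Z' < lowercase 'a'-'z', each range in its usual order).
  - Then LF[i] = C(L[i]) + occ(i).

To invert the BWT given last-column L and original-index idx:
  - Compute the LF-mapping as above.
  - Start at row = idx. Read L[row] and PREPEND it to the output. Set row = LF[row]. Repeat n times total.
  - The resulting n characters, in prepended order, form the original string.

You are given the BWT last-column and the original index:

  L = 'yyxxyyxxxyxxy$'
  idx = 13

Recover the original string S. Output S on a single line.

Answer: yyyxxxxyxxyxy$

Derivation:
LF mapping: 8 9 1 2 10 11 3 4 5 12 6 7 13 0
Walk LF starting at row 13, prepending L[row]:
  step 1: row=13, L[13]='$', prepend. Next row=LF[13]=0
  step 2: row=0, L[0]='y', prepend. Next row=LF[0]=8
  step 3: row=8, L[8]='x', prepend. Next row=LF[8]=5
  step 4: row=5, L[5]='y', prepend. Next row=LF[5]=11
  step 5: row=11, L[11]='x', prepend. Next row=LF[11]=7
  step 6: row=7, L[7]='x', prepend. Next row=LF[7]=4
  step 7: row=4, L[4]='y', prepend. Next row=LF[4]=10
  step 8: row=10, L[10]='x', prepend. Next row=LF[10]=6
  step 9: row=6, L[6]='x', prepend. Next row=LF[6]=3
  step 10: row=3, L[3]='x', prepend. Next row=LF[3]=2
  step 11: row=2, L[2]='x', prepend. Next row=LF[2]=1
  step 12: row=1, L[1]='y', prepend. Next row=LF[1]=9
  step 13: row=9, L[9]='y', prepend. Next row=LF[9]=12
  step 14: row=12, L[12]='y', prepend. Next row=LF[12]=13
Reversed output: yyyxxxxyxxyxy$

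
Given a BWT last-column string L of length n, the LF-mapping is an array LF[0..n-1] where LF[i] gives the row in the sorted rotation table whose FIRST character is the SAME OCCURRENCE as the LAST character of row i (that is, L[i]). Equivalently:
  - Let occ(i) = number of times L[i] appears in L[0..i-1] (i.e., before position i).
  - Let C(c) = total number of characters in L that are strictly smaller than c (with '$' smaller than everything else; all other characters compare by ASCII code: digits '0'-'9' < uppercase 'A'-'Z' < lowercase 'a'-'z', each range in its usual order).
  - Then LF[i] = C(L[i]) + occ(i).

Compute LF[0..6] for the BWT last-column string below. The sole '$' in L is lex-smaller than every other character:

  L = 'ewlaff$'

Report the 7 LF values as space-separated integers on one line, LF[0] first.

Char counts: '$':1, 'a':1, 'e':1, 'f':2, 'l':1, 'w':1
C (first-col start): C('$')=0, C('a')=1, C('e')=2, C('f')=3, C('l')=5, C('w')=6
L[0]='e': occ=0, LF[0]=C('e')+0=2+0=2
L[1]='w': occ=0, LF[1]=C('w')+0=6+0=6
L[2]='l': occ=0, LF[2]=C('l')+0=5+0=5
L[3]='a': occ=0, LF[3]=C('a')+0=1+0=1
L[4]='f': occ=0, LF[4]=C('f')+0=3+0=3
L[5]='f': occ=1, LF[5]=C('f')+1=3+1=4
L[6]='$': occ=0, LF[6]=C('$')+0=0+0=0

Answer: 2 6 5 1 3 4 0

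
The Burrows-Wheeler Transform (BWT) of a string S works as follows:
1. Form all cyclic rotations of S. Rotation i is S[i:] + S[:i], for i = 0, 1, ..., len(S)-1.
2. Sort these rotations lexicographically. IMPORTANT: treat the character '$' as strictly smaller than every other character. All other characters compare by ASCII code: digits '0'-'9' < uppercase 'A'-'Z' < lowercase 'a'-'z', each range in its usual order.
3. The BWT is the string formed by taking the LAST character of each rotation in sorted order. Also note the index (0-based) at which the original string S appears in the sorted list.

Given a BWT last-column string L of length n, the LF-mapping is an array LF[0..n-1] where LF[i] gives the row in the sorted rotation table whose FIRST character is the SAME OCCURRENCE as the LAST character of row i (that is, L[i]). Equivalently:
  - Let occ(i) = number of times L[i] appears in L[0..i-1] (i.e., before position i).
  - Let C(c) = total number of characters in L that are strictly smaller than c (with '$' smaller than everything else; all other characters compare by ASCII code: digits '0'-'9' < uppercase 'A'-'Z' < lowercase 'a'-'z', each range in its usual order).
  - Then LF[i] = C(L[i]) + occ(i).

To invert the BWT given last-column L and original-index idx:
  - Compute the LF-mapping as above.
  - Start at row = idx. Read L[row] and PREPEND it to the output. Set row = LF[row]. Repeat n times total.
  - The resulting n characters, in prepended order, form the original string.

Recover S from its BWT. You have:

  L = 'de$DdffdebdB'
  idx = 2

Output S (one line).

Answer: DbeeBfddfdd$

Derivation:
LF mapping: 4 8 0 2 5 10 11 6 9 3 7 1
Walk LF starting at row 2, prepending L[row]:
  step 1: row=2, L[2]='$', prepend. Next row=LF[2]=0
  step 2: row=0, L[0]='d', prepend. Next row=LF[0]=4
  step 3: row=4, L[4]='d', prepend. Next row=LF[4]=5
  step 4: row=5, L[5]='f', prepend. Next row=LF[5]=10
  step 5: row=10, L[10]='d', prepend. Next row=LF[10]=7
  step 6: row=7, L[7]='d', prepend. Next row=LF[7]=6
  step 7: row=6, L[6]='f', prepend. Next row=LF[6]=11
  step 8: row=11, L[11]='B', prepend. Next row=LF[11]=1
  step 9: row=1, L[1]='e', prepend. Next row=LF[1]=8
  step 10: row=8, L[8]='e', prepend. Next row=LF[8]=9
  step 11: row=9, L[9]='b', prepend. Next row=LF[9]=3
  step 12: row=3, L[3]='D', prepend. Next row=LF[3]=2
Reversed output: DbeeBfddfdd$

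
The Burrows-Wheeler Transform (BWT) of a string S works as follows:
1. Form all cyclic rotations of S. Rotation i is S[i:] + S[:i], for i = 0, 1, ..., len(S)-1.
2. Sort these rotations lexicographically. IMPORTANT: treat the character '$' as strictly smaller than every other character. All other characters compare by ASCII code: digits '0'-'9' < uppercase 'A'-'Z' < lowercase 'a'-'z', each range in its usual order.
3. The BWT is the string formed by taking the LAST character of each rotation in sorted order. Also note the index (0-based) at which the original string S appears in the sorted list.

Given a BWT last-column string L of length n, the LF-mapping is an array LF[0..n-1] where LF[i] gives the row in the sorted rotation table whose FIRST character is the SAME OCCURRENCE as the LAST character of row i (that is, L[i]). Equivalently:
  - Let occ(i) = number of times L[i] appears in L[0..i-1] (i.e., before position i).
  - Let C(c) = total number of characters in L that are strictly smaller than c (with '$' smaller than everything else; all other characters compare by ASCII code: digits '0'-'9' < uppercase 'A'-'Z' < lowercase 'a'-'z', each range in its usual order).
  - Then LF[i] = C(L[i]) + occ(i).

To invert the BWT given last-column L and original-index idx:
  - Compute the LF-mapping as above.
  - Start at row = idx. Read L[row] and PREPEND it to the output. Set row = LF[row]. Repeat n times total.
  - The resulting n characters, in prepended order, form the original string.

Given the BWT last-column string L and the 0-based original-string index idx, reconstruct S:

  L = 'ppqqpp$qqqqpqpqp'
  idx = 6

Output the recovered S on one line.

LF mapping: 1 2 8 9 3 4 0 10 11 12 13 5 14 6 15 7
Walk LF starting at row 6, prepending L[row]:
  step 1: row=6, L[6]='$', prepend. Next row=LF[6]=0
  step 2: row=0, L[0]='p', prepend. Next row=LF[0]=1
  step 3: row=1, L[1]='p', prepend. Next row=LF[1]=2
  step 4: row=2, L[2]='q', prepend. Next row=LF[2]=8
  step 5: row=8, L[8]='q', prepend. Next row=LF[8]=11
  step 6: row=11, L[11]='p', prepend. Next row=LF[11]=5
  step 7: row=5, L[5]='p', prepend. Next row=LF[5]=4
  step 8: row=4, L[4]='p', prepend. Next row=LF[4]=3
  step 9: row=3, L[3]='q', prepend. Next row=LF[3]=9
  step 10: row=9, L[9]='q', prepend. Next row=LF[9]=12
  step 11: row=12, L[12]='q', prepend. Next row=LF[12]=14
  step 12: row=14, L[14]='q', prepend. Next row=LF[14]=15
  step 13: row=15, L[15]='p', prepend. Next row=LF[15]=7
  step 14: row=7, L[7]='q', prepend. Next row=LF[7]=10
  step 15: row=10, L[10]='q', prepend. Next row=LF[10]=13
  step 16: row=13, L[13]='p', prepend. Next row=LF[13]=6
Reversed output: pqqpqqqqpppqqpp$

Answer: pqqpqqqqpppqqpp$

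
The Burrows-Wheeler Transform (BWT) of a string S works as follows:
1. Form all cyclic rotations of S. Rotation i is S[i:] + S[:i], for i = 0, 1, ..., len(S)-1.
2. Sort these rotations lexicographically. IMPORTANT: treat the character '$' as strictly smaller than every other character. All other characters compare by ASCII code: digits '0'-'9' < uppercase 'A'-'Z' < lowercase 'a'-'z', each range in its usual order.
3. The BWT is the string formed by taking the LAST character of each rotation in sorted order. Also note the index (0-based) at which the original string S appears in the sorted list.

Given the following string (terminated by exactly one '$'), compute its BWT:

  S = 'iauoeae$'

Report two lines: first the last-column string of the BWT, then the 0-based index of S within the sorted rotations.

Answer: eeiao$ua
5

Derivation:
All 8 rotations (rotation i = S[i:]+S[:i]):
  rot[0] = iauoeae$
  rot[1] = auoeae$i
  rot[2] = uoeae$ia
  rot[3] = oeae$iau
  rot[4] = eae$iauo
  rot[5] = ae$iauoe
  rot[6] = e$iauoea
  rot[7] = $iauoeae
Sorted (with $ < everything):
  sorted[0] = $iauoeae  (last char: 'e')
  sorted[1] = ae$iauoe  (last char: 'e')
  sorted[2] = auoeae$i  (last char: 'i')
  sorted[3] = e$iauoea  (last char: 'a')
  sorted[4] = eae$iauo  (last char: 'o')
  sorted[5] = iauoeae$  (last char: '$')
  sorted[6] = oeae$iau  (last char: 'u')
  sorted[7] = uoeae$ia  (last char: 'a')
Last column: eeiao$ua
Original string S is at sorted index 5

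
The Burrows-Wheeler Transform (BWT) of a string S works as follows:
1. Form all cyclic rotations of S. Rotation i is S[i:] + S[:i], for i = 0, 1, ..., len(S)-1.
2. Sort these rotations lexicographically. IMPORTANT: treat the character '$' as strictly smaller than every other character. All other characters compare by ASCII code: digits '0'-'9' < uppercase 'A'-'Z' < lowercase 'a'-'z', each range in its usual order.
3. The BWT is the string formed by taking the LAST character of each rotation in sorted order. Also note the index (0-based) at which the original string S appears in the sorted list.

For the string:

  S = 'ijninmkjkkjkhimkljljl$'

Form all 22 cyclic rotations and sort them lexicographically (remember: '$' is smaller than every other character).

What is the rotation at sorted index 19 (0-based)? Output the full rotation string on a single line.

Answer: mkljljl$ijninmkjkkjkhi

Derivation:
All 22 rotations (rotation i = S[i:]+S[:i]):
  rot[0] = ijninmkjkkjkhimkljljl$
  rot[1] = jninmkjkkjkhimkljljl$i
  rot[2] = ninmkjkkjkhimkljljl$ij
  rot[3] = inmkjkkjkhimkljljl$ijn
  rot[4] = nmkjkkjkhimkljljl$ijni
  rot[5] = mkjkkjkhimkljljl$ijnin
  rot[6] = kjkkjkhimkljljl$ijninm
  rot[7] = jkkjkhimkljljl$ijninmk
  rot[8] = kkjkhimkljljl$ijninmkj
  rot[9] = kjkhimkljljl$ijninmkjk
  rot[10] = jkhimkljljl$ijninmkjkk
  rot[11] = khimkljljl$ijninmkjkkj
  rot[12] = himkljljl$ijninmkjkkjk
  rot[13] = imkljljl$ijninmkjkkjkh
  rot[14] = mkljljl$ijninmkjkkjkhi
  rot[15] = kljljl$ijninmkjkkjkhim
  rot[16] = ljljl$ijninmkjkkjkhimk
  rot[17] = jljl$ijninmkjkkjkhimkl
  rot[18] = ljl$ijninmkjkkjkhimklj
  rot[19] = jl$ijninmkjkkjkhimkljl
  rot[20] = l$ijninmkjkkjkhimkljlj
  rot[21] = $ijninmkjkkjkhimkljljl
Sorted (with $ < everything):
  sorted[0] = $ijninmkjkkjkhimkljljl
  sorted[1] = himkljljl$ijninmkjkkjk
  sorted[2] = ijninmkjkkjkhimkljljl$
  sorted[3] = imkljljl$ijninmkjkkjkh
  sorted[4] = inmkjkkjkhimkljljl$ijn
  sorted[5] = jkhimkljljl$ijninmkjkk
  sorted[6] = jkkjkhimkljljl$ijninmk
  sorted[7] = jl$ijninmkjkkjkhimkljl
  sorted[8] = jljl$ijninmkjkkjkhimkl
  sorted[9] = jninmkjkkjkhimkljljl$i
  sorted[10] = khimkljljl$ijninmkjkkj
  sorted[11] = kjkhimkljljl$ijninmkjk
  sorted[12] = kjkkjkhimkljljl$ijninm
  sorted[13] = kkjkhimkljljl$ijninmkj
  sorted[14] = kljljl$ijninmkjkkjkhim
  sorted[15] = l$ijninmkjkkjkhimkljlj
  sorted[16] = ljl$ijninmkjkkjkhimklj
  sorted[17] = ljljl$ijninmkjkkjkhimk
  sorted[18] = mkjkkjkhimkljljl$ijnin
  sorted[19] = mkljljl$ijninmkjkkjkhi
  sorted[20] = ninmkjkkjkhimkljljl$ij
  sorted[21] = nmkjkkjkhimkljljl$ijni
sorted[19] = mkljljl$ijninmkjkkjkhi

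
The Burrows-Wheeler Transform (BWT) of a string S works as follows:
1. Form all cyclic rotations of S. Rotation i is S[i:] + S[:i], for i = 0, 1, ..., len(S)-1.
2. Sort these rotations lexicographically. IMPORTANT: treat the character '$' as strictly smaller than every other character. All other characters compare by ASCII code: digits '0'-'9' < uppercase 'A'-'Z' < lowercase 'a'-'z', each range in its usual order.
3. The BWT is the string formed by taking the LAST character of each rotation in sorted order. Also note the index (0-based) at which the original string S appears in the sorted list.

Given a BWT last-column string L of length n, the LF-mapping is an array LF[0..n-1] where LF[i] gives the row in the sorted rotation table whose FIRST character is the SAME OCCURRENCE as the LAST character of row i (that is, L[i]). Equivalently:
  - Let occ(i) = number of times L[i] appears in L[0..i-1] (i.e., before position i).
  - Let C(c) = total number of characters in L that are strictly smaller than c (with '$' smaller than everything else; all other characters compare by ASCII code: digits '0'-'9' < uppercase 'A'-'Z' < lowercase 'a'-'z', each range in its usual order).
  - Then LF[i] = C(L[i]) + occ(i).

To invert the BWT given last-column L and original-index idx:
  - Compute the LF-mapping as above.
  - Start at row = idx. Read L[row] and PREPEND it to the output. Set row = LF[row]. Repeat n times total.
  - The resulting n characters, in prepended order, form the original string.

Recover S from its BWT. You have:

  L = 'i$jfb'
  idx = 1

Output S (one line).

Answer: bjfi$

Derivation:
LF mapping: 3 0 4 2 1
Walk LF starting at row 1, prepending L[row]:
  step 1: row=1, L[1]='$', prepend. Next row=LF[1]=0
  step 2: row=0, L[0]='i', prepend. Next row=LF[0]=3
  step 3: row=3, L[3]='f', prepend. Next row=LF[3]=2
  step 4: row=2, L[2]='j', prepend. Next row=LF[2]=4
  step 5: row=4, L[4]='b', prepend. Next row=LF[4]=1
Reversed output: bjfi$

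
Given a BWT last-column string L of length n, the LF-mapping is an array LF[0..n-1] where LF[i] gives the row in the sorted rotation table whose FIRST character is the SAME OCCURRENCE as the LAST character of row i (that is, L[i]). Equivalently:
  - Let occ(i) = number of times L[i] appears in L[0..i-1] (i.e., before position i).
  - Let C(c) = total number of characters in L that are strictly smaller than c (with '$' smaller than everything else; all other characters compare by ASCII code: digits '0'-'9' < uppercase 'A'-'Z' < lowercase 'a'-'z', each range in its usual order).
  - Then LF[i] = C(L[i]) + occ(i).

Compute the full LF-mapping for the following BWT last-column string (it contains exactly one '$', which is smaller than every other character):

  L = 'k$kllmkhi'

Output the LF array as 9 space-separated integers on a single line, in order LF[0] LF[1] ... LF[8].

Char counts: '$':1, 'h':1, 'i':1, 'k':3, 'l':2, 'm':1
C (first-col start): C('$')=0, C('h')=1, C('i')=2, C('k')=3, C('l')=6, C('m')=8
L[0]='k': occ=0, LF[0]=C('k')+0=3+0=3
L[1]='$': occ=0, LF[1]=C('$')+0=0+0=0
L[2]='k': occ=1, LF[2]=C('k')+1=3+1=4
L[3]='l': occ=0, LF[3]=C('l')+0=6+0=6
L[4]='l': occ=1, LF[4]=C('l')+1=6+1=7
L[5]='m': occ=0, LF[5]=C('m')+0=8+0=8
L[6]='k': occ=2, LF[6]=C('k')+2=3+2=5
L[7]='h': occ=0, LF[7]=C('h')+0=1+0=1
L[8]='i': occ=0, LF[8]=C('i')+0=2+0=2

Answer: 3 0 4 6 7 8 5 1 2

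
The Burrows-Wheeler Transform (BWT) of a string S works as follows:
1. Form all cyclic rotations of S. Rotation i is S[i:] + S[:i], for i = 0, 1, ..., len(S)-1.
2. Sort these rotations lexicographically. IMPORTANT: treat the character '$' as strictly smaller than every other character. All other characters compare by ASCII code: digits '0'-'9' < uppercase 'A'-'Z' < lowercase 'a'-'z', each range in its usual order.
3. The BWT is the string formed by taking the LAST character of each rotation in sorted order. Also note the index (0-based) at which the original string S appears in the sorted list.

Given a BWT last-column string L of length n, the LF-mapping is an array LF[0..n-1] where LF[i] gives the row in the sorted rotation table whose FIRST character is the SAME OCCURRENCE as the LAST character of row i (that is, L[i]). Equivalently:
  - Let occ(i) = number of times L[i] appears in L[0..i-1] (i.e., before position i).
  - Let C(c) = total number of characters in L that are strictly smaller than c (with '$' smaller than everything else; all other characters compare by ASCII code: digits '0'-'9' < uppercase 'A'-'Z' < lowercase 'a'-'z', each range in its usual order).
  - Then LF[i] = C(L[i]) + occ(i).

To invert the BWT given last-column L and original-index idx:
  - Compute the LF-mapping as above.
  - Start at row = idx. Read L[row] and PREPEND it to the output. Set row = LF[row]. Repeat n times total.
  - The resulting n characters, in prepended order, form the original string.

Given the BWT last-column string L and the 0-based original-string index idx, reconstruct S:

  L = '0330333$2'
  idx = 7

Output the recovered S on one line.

Answer: 33023330$

Derivation:
LF mapping: 1 4 5 2 6 7 8 0 3
Walk LF starting at row 7, prepending L[row]:
  step 1: row=7, L[7]='$', prepend. Next row=LF[7]=0
  step 2: row=0, L[0]='0', prepend. Next row=LF[0]=1
  step 3: row=1, L[1]='3', prepend. Next row=LF[1]=4
  step 4: row=4, L[4]='3', prepend. Next row=LF[4]=6
  step 5: row=6, L[6]='3', prepend. Next row=LF[6]=8
  step 6: row=8, L[8]='2', prepend. Next row=LF[8]=3
  step 7: row=3, L[3]='0', prepend. Next row=LF[3]=2
  step 8: row=2, L[2]='3', prepend. Next row=LF[2]=5
  step 9: row=5, L[5]='3', prepend. Next row=LF[5]=7
Reversed output: 33023330$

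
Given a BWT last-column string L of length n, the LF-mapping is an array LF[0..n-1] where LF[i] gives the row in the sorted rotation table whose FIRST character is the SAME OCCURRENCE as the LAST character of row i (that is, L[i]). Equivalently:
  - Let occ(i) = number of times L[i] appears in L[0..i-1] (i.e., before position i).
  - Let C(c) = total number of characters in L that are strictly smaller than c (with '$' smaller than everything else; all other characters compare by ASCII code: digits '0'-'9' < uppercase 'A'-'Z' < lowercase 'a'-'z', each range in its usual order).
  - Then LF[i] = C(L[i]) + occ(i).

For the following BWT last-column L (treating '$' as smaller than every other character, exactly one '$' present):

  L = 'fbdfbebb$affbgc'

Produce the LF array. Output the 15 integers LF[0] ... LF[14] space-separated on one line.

Char counts: '$':1, 'a':1, 'b':5, 'c':1, 'd':1, 'e':1, 'f':4, 'g':1
C (first-col start): C('$')=0, C('a')=1, C('b')=2, C('c')=7, C('d')=8, C('e')=9, C('f')=10, C('g')=14
L[0]='f': occ=0, LF[0]=C('f')+0=10+0=10
L[1]='b': occ=0, LF[1]=C('b')+0=2+0=2
L[2]='d': occ=0, LF[2]=C('d')+0=8+0=8
L[3]='f': occ=1, LF[3]=C('f')+1=10+1=11
L[4]='b': occ=1, LF[4]=C('b')+1=2+1=3
L[5]='e': occ=0, LF[5]=C('e')+0=9+0=9
L[6]='b': occ=2, LF[6]=C('b')+2=2+2=4
L[7]='b': occ=3, LF[7]=C('b')+3=2+3=5
L[8]='$': occ=0, LF[8]=C('$')+0=0+0=0
L[9]='a': occ=0, LF[9]=C('a')+0=1+0=1
L[10]='f': occ=2, LF[10]=C('f')+2=10+2=12
L[11]='f': occ=3, LF[11]=C('f')+3=10+3=13
L[12]='b': occ=4, LF[12]=C('b')+4=2+4=6
L[13]='g': occ=0, LF[13]=C('g')+0=14+0=14
L[14]='c': occ=0, LF[14]=C('c')+0=7+0=7

Answer: 10 2 8 11 3 9 4 5 0 1 12 13 6 14 7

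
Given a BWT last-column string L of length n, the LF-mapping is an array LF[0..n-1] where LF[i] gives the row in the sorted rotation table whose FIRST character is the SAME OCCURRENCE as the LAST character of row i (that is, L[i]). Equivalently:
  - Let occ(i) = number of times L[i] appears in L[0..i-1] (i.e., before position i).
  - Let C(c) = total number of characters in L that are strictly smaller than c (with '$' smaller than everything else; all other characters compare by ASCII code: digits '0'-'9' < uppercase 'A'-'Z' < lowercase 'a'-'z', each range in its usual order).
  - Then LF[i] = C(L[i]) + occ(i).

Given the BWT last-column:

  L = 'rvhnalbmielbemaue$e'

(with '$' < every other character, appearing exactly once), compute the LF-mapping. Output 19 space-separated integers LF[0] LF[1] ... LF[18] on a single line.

Char counts: '$':1, 'a':2, 'b':2, 'e':4, 'h':1, 'i':1, 'l':2, 'm':2, 'n':1, 'r':1, 'u':1, 'v':1
C (first-col start): C('$')=0, C('a')=1, C('b')=3, C('e')=5, C('h')=9, C('i')=10, C('l')=11, C('m')=13, C('n')=15, C('r')=16, C('u')=17, C('v')=18
L[0]='r': occ=0, LF[0]=C('r')+0=16+0=16
L[1]='v': occ=0, LF[1]=C('v')+0=18+0=18
L[2]='h': occ=0, LF[2]=C('h')+0=9+0=9
L[3]='n': occ=0, LF[3]=C('n')+0=15+0=15
L[4]='a': occ=0, LF[4]=C('a')+0=1+0=1
L[5]='l': occ=0, LF[5]=C('l')+0=11+0=11
L[6]='b': occ=0, LF[6]=C('b')+0=3+0=3
L[7]='m': occ=0, LF[7]=C('m')+0=13+0=13
L[8]='i': occ=0, LF[8]=C('i')+0=10+0=10
L[9]='e': occ=0, LF[9]=C('e')+0=5+0=5
L[10]='l': occ=1, LF[10]=C('l')+1=11+1=12
L[11]='b': occ=1, LF[11]=C('b')+1=3+1=4
L[12]='e': occ=1, LF[12]=C('e')+1=5+1=6
L[13]='m': occ=1, LF[13]=C('m')+1=13+1=14
L[14]='a': occ=1, LF[14]=C('a')+1=1+1=2
L[15]='u': occ=0, LF[15]=C('u')+0=17+0=17
L[16]='e': occ=2, LF[16]=C('e')+2=5+2=7
L[17]='$': occ=0, LF[17]=C('$')+0=0+0=0
L[18]='e': occ=3, LF[18]=C('e')+3=5+3=8

Answer: 16 18 9 15 1 11 3 13 10 5 12 4 6 14 2 17 7 0 8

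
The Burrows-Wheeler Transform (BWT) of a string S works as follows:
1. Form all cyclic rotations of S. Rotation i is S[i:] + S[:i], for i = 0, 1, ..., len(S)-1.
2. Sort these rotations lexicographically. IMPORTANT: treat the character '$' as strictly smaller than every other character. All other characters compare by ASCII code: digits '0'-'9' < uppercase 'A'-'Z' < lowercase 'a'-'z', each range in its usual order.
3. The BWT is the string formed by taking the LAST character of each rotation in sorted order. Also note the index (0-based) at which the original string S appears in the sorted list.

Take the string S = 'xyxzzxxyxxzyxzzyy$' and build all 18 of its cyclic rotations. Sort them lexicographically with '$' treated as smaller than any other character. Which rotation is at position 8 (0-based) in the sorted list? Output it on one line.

Answer: y$xyxzzxxyxxzyxzzy

Derivation:
All 18 rotations (rotation i = S[i:]+S[:i]):
  rot[0] = xyxzzxxyxxzyxzzyy$
  rot[1] = yxzzxxyxxzyxzzyy$x
  rot[2] = xzzxxyxxzyxzzyy$xy
  rot[3] = zzxxyxxzyxzzyy$xyx
  rot[4] = zxxyxxzyxzzyy$xyxz
  rot[5] = xxyxxzyxzzyy$xyxzz
  rot[6] = xyxxzyxzzyy$xyxzzx
  rot[7] = yxxzyxzzyy$xyxzzxx
  rot[8] = xxzyxzzyy$xyxzzxxy
  rot[9] = xzyxzzyy$xyxzzxxyx
  rot[10] = zyxzzyy$xyxzzxxyxx
  rot[11] = yxzzyy$xyxzzxxyxxz
  rot[12] = xzzyy$xyxzzxxyxxzy
  rot[13] = zzyy$xyxzzxxyxxzyx
  rot[14] = zyy$xyxzzxxyxxzyxz
  rot[15] = yy$xyxzzxxyxxzyxzz
  rot[16] = y$xyxzzxxyxxzyxzzy
  rot[17] = $xyxzzxxyxxzyxzzyy
Sorted (with $ < everything):
  sorted[0] = $xyxzzxxyxxzyxzzyy
  sorted[1] = xxyxxzyxzzyy$xyxzz
  sorted[2] = xxzyxzzyy$xyxzzxxy
  sorted[3] = xyxxzyxzzyy$xyxzzx
  sorted[4] = xyxzzxxyxxzyxzzyy$
  sorted[5] = xzyxzzyy$xyxzzxxyx
  sorted[6] = xzzxxyxxzyxzzyy$xy
  sorted[7] = xzzyy$xyxzzxxyxxzy
  sorted[8] = y$xyxzzxxyxxzyxzzy
  sorted[9] = yxxzyxzzyy$xyxzzxx
  sorted[10] = yxzzxxyxxzyxzzyy$x
  sorted[11] = yxzzyy$xyxzzxxyxxz
  sorted[12] = yy$xyxzzxxyxxzyxzz
  sorted[13] = zxxyxxzyxzzyy$xyxz
  sorted[14] = zyxzzyy$xyxzzxxyxx
  sorted[15] = zyy$xyxzzxxyxxzyxz
  sorted[16] = zzxxyxxzyxzzyy$xyx
  sorted[17] = zzyy$xyxzzxxyxxzyx
sorted[8] = y$xyxzzxxyxxzyxzzy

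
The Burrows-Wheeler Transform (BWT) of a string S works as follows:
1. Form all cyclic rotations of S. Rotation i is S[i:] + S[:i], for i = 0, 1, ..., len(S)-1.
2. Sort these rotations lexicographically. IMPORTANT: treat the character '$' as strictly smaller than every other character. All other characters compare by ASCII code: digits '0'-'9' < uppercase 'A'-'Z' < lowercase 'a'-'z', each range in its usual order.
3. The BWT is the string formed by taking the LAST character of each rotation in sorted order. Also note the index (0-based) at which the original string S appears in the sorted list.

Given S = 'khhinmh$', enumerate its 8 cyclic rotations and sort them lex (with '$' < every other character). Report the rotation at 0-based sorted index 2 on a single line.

All 8 rotations (rotation i = S[i:]+S[:i]):
  rot[0] = khhinmh$
  rot[1] = hhinmh$k
  rot[2] = hinmh$kh
  rot[3] = inmh$khh
  rot[4] = nmh$khhi
  rot[5] = mh$khhin
  rot[6] = h$khhinm
  rot[7] = $khhinmh
Sorted (with $ < everything):
  sorted[0] = $khhinmh
  sorted[1] = h$khhinm
  sorted[2] = hhinmh$k
  sorted[3] = hinmh$kh
  sorted[4] = inmh$khh
  sorted[5] = khhinmh$
  sorted[6] = mh$khhin
  sorted[7] = nmh$khhi
sorted[2] = hhinmh$k

Answer: hhinmh$k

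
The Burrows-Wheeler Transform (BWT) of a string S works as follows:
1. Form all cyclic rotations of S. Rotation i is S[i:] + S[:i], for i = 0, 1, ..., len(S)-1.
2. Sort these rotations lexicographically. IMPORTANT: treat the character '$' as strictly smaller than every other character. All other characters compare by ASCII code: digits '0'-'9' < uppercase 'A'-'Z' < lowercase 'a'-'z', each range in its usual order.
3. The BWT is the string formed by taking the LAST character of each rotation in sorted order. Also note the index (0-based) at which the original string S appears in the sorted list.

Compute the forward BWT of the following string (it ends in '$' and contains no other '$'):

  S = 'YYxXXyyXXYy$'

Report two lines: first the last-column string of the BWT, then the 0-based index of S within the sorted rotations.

All 12 rotations (rotation i = S[i:]+S[:i]):
  rot[0] = YYxXXyyXXYy$
  rot[1] = YxXXyyXXYy$Y
  rot[2] = xXXyyXXYy$YY
  rot[3] = XXyyXXYy$YYx
  rot[4] = XyyXXYy$YYxX
  rot[5] = yyXXYy$YYxXX
  rot[6] = yXXYy$YYxXXy
  rot[7] = XXYy$YYxXXyy
  rot[8] = XYy$YYxXXyyX
  rot[9] = Yy$YYxXXyyXX
  rot[10] = y$YYxXXyyXXY
  rot[11] = $YYxXXyyXXYy
Sorted (with $ < everything):
  sorted[0] = $YYxXXyyXXYy  (last char: 'y')
  sorted[1] = XXYy$YYxXXyy  (last char: 'y')
  sorted[2] = XXyyXXYy$YYx  (last char: 'x')
  sorted[3] = XYy$YYxXXyyX  (last char: 'X')
  sorted[4] = XyyXXYy$YYxX  (last char: 'X')
  sorted[5] = YYxXXyyXXYy$  (last char: '$')
  sorted[6] = YxXXyyXXYy$Y  (last char: 'Y')
  sorted[7] = Yy$YYxXXyyXX  (last char: 'X')
  sorted[8] = xXXyyXXYy$YY  (last char: 'Y')
  sorted[9] = y$YYxXXyyXXY  (last char: 'Y')
  sorted[10] = yXXYy$YYxXXy  (last char: 'y')
  sorted[11] = yyXXYy$YYxXX  (last char: 'X')
Last column: yyxXX$YXYYyX
Original string S is at sorted index 5

Answer: yyxXX$YXYYyX
5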